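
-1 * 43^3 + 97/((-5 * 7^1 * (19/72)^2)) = -1005073793/12635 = -79546.80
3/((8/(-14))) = -21/4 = -5.25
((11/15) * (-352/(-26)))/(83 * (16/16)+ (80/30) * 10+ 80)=1936/36985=0.05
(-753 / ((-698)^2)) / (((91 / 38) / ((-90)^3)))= 470.49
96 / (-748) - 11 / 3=-2129 / 561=-3.80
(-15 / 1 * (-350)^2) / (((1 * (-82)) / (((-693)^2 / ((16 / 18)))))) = 1985529459375 / 164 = 12106886947.41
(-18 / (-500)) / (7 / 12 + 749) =54 / 1124375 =0.00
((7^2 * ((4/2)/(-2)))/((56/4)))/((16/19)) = -133/32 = -4.16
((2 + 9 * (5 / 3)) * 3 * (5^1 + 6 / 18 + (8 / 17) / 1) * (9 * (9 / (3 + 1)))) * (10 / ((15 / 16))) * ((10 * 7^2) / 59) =31328640 / 59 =530993.90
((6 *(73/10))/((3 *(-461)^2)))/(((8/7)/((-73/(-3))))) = 37303/25502520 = 0.00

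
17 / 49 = 0.35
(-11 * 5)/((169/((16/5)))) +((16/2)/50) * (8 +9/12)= 303/845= 0.36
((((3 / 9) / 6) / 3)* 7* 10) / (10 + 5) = 7 / 81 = 0.09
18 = 18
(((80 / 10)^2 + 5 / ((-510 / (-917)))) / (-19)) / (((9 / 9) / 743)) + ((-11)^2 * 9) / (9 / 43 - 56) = -13361143091 / 4649262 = -2873.82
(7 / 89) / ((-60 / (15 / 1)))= -7 / 356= -0.02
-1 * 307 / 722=-307 / 722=-0.43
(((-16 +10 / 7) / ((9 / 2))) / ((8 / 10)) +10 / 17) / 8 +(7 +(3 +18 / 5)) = 188033 / 14280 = 13.17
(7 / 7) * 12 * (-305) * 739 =-2704740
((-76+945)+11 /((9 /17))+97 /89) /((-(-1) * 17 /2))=1427170 /13617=104.81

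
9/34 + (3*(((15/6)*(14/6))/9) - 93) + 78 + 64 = 51.21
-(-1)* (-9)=-9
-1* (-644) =644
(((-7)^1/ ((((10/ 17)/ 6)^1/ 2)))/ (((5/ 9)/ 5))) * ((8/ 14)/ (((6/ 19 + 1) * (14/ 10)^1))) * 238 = -2372112/ 25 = -94884.48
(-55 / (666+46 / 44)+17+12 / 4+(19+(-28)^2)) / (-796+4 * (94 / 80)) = -1.04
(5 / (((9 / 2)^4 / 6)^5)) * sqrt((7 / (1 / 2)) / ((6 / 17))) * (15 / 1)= 838860800 * sqrt(357) / 50031545098999707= 0.00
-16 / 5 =-3.20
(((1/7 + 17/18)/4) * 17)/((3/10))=11645/756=15.40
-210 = -210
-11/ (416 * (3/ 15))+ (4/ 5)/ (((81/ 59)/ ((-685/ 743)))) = -16760177/ 25036128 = -0.67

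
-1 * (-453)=453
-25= -25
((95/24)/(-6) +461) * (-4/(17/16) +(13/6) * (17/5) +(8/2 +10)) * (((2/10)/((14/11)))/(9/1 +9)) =6545839883/92534400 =70.74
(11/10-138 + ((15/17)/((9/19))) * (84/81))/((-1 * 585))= 1858513/8055450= 0.23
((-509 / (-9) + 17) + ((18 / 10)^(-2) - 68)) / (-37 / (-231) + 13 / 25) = 914375 / 106056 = 8.62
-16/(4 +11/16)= -256/75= -3.41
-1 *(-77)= 77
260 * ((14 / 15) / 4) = 60.67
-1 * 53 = -53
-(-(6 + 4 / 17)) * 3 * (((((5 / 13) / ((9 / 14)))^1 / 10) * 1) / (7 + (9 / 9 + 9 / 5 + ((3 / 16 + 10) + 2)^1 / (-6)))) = 118720 / 824109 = 0.14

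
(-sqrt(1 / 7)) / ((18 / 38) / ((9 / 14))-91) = 19*sqrt(7) / 12005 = 0.00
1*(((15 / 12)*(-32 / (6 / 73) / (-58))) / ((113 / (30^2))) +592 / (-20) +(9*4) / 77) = 47560168 / 1261645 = 37.70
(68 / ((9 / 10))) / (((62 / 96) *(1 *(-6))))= -19.50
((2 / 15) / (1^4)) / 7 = 0.02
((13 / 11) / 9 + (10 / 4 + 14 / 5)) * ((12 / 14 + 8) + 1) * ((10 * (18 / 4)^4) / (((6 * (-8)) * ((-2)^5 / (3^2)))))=811405431 / 630784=1286.34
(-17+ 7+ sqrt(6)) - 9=-19+ sqrt(6)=-16.55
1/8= 0.12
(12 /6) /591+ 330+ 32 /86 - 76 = 254.38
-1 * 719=-719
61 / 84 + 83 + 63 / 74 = 262867 / 3108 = 84.58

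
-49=-49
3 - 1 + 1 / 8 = 17 / 8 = 2.12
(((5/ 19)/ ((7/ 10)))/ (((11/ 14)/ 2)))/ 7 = 200/ 1463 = 0.14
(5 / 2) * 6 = 15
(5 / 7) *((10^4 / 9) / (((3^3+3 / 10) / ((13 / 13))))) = 500000 / 17199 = 29.07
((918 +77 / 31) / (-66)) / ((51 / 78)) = -370955 / 17391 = -21.33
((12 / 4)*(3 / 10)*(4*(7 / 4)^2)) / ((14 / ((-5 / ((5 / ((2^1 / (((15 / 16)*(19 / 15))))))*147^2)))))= -2 / 32585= -0.00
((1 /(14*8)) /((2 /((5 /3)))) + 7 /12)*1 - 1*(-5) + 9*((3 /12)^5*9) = 121925 /21504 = 5.67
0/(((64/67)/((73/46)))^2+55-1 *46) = 0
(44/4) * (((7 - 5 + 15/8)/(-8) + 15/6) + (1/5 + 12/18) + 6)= 93797/960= 97.71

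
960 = 960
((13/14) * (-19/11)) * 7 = -247/22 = -11.23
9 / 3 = 3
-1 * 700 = -700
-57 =-57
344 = 344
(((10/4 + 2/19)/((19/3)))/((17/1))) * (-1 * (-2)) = 297/6137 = 0.05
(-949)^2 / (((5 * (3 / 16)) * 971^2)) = 14409616 / 14142615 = 1.02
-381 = -381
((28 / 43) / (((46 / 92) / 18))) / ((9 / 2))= 224 / 43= 5.21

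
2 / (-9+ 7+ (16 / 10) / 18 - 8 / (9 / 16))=-15 / 121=-0.12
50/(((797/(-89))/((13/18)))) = -28925/7173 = -4.03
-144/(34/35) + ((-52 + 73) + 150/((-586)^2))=-371381499/2918866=-127.23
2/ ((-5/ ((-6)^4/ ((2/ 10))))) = -2592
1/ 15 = 0.07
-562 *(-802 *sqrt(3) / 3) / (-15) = -450724 *sqrt(3) / 45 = -17348.37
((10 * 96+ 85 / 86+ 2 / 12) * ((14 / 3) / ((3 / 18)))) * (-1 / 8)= -867923 / 258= -3364.04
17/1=17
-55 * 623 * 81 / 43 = -2775465 / 43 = -64545.70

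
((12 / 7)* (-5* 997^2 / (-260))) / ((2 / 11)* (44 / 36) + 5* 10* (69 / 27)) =2982027 / 11648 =256.01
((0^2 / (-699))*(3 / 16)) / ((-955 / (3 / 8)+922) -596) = 0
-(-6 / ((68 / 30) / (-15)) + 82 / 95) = -65519 / 1615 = -40.57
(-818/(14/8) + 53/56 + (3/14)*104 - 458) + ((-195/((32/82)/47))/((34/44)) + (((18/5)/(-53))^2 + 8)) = -522915989263/16713550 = -31286.95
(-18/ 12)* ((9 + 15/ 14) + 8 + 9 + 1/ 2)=-579/ 14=-41.36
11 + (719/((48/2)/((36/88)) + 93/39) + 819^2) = 1597136173/2381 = 670783.78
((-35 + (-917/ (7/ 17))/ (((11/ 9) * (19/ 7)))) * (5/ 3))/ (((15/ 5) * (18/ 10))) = -3690400/ 16929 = -217.99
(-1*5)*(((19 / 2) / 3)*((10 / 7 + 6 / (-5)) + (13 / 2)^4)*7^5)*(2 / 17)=-45608188297 / 816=-55892387.62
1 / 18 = 0.06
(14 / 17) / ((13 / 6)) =84 / 221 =0.38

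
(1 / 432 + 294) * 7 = 889063 / 432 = 2058.02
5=5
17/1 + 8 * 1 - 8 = 17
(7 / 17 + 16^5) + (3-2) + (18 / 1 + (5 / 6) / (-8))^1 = 855653771 / 816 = 1048595.31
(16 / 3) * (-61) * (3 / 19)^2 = -2928 / 361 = -8.11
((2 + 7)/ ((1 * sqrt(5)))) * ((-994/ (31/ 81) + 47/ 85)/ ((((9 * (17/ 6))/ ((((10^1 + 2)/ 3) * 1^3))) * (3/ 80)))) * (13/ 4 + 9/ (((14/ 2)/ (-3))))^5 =33615890729 * sqrt(5)/ 20840680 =3606.76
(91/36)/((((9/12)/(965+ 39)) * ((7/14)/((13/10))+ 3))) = 296933/297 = 999.77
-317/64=-4.95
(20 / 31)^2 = 400 / 961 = 0.42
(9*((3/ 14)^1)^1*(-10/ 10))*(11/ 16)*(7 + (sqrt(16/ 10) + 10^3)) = -1336.85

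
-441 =-441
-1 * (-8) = 8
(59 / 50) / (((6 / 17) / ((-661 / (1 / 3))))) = -662983 / 100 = -6629.83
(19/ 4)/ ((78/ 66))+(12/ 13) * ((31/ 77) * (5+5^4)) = 136219/ 572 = 238.15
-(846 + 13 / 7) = -5935 / 7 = -847.86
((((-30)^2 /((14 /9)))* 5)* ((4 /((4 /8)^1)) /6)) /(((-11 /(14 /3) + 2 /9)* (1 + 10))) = -486000 /2959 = -164.24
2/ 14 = 1/ 7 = 0.14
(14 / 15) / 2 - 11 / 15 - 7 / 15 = -11 / 15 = -0.73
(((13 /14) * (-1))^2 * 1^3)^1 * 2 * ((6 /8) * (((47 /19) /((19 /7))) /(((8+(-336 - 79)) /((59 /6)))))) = -468637 /16455824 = -0.03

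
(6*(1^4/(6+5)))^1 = 6/11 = 0.55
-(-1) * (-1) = -1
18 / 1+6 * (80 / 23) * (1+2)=80.61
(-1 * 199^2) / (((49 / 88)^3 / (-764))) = 20618047121408 / 117649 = 175250508.90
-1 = -1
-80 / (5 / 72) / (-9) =128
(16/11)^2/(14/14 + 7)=32/121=0.26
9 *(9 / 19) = 81 / 19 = 4.26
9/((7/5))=45/7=6.43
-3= -3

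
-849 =-849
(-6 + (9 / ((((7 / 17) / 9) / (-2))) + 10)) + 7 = -2677 / 7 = -382.43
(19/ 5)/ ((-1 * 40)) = -19/ 200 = -0.10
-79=-79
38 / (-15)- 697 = -10493 / 15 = -699.53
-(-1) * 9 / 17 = 9 / 17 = 0.53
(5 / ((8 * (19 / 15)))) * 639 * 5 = 239625 / 152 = 1576.48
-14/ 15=-0.93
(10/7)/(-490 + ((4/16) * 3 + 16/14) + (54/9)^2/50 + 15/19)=-19000/6471749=-0.00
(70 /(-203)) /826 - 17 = -203614 /11977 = -17.00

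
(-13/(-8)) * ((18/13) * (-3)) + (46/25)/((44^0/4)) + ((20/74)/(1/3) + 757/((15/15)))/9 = 2824213/33300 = 84.81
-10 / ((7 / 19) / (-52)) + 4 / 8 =19767 / 14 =1411.93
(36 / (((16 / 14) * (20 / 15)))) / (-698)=-189 / 5584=-0.03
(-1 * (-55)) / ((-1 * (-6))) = 55 / 6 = 9.17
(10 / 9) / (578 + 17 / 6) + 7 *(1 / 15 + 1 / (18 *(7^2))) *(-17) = -3542011 / 439110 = -8.07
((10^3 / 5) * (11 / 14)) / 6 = 550 / 21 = 26.19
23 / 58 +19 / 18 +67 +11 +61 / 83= 1737092 / 21663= 80.19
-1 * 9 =-9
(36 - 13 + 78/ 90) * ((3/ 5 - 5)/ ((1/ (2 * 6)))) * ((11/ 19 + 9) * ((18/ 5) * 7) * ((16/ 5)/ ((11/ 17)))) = -17864211456/ 11875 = -1504354.65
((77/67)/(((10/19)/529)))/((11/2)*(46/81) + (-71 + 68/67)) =-62688087/3628580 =-17.28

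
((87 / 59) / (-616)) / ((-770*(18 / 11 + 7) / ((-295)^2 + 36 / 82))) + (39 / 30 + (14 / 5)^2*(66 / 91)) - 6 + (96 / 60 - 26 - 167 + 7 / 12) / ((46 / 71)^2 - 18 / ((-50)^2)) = -92729817542226773023 / 200929885012736880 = -461.50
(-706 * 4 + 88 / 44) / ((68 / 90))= -3735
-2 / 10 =-1 / 5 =-0.20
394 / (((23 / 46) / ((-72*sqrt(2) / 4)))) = -14184*sqrt(2) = -20059.21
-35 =-35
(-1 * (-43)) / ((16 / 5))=215 / 16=13.44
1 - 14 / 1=-13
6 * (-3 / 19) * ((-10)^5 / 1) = 1800000 / 19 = 94736.84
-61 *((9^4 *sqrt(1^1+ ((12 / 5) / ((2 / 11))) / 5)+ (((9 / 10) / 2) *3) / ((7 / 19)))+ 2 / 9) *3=-1200663 *sqrt(91) / 5 - 298717 / 420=-2291430.24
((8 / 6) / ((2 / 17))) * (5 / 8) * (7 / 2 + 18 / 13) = 10795 / 312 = 34.60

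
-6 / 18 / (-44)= 1 / 132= 0.01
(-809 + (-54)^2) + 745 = 2852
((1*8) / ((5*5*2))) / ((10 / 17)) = 34 / 125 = 0.27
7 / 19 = 0.37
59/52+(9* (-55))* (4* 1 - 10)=154499/52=2971.13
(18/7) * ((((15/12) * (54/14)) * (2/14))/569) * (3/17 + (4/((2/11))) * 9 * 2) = 8183025/6635678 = 1.23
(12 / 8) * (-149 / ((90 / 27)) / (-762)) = 447 / 5080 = 0.09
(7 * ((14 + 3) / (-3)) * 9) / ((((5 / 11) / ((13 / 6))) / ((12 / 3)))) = -6806.80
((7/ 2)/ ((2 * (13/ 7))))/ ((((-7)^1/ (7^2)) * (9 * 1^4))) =-343/ 468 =-0.73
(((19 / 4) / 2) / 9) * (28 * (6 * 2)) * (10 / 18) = 1330 / 27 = 49.26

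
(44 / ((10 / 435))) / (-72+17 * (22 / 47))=-44979 / 1505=-29.89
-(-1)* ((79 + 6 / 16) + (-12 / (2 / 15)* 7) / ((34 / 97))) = -233645 / 136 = -1717.98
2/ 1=2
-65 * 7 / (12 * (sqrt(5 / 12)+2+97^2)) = -4282005 / 1062803047+455 * sqrt(15) / 6376818282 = -0.00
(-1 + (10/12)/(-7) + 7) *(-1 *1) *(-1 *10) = 1235/21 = 58.81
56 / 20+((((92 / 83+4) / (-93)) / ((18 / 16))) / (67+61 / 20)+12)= 14.80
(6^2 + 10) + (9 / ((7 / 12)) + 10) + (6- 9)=479 / 7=68.43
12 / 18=2 / 3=0.67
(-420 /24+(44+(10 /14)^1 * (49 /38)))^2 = 271441 /361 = 751.91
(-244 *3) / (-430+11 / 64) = 46848 / 27509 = 1.70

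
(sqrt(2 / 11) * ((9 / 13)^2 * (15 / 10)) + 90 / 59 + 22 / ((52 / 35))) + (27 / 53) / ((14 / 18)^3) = 243 * sqrt(22) / 3718 + 485668567 / 27886586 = 17.72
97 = 97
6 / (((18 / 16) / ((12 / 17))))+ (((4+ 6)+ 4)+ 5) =387 / 17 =22.76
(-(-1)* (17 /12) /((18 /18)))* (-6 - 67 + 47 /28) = -33949 /336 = -101.04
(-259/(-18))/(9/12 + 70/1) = 518/2547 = 0.20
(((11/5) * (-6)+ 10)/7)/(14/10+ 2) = -16/119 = -0.13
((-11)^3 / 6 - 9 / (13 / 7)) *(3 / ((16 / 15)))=-265215 / 416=-637.54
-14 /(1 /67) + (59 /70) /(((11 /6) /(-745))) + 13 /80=-7886919 /6160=-1280.34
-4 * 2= -8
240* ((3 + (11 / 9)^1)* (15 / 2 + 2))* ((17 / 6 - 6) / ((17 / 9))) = -274360 / 17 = -16138.82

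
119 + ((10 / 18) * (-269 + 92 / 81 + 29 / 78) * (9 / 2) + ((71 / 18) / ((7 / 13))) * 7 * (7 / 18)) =-1115737 / 2106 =-529.79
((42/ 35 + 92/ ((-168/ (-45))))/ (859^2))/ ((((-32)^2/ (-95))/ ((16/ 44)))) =-34371/ 29090220544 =-0.00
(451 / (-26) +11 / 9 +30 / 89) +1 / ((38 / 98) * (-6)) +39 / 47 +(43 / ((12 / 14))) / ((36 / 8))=-118245761 / 27896427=-4.24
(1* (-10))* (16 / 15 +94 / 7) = -3044 / 21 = -144.95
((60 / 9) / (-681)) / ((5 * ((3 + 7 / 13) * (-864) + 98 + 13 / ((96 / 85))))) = 1664 / 2505232155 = 0.00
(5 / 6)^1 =5 / 6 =0.83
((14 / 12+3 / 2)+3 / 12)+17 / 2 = 137 / 12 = 11.42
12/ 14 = 6/ 7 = 0.86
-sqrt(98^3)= -686 * sqrt(2)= -970.15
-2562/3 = -854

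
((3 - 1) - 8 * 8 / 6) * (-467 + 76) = 10166 / 3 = 3388.67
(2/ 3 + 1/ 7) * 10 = 170/ 21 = 8.10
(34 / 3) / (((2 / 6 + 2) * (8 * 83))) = 17 / 2324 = 0.01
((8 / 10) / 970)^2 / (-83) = -4 / 488091875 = -0.00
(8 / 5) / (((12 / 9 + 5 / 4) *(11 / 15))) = 0.84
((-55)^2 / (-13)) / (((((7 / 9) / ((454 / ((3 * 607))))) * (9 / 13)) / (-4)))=5493400 / 12747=430.96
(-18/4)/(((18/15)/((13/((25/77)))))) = -150.15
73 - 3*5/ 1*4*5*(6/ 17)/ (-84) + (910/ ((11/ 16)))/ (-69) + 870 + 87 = 91411840/ 90321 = 1012.08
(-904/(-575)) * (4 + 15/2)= 452/25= 18.08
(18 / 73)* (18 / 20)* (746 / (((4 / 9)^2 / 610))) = 511241.21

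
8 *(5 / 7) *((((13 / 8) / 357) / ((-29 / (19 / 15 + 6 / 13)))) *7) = -337 / 31059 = -0.01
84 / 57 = 28 / 19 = 1.47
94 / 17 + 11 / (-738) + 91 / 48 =743761 / 100368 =7.41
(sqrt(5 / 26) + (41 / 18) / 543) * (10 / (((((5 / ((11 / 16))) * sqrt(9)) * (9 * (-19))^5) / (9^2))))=-11 * sqrt(130) / 1126367530704- 451 / 423427547888496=-0.00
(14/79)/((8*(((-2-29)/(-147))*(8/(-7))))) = -0.09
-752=-752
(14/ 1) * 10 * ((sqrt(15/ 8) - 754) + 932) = 25111.70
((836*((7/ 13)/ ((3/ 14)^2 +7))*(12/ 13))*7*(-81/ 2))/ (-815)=3902066784/ 190212035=20.51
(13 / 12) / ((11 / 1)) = 13 / 132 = 0.10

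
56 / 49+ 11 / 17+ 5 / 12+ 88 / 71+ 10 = 1363265 / 101388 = 13.45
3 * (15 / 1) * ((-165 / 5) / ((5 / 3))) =-891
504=504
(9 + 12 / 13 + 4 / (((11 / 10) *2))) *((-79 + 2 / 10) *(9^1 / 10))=-2976867 / 3575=-832.69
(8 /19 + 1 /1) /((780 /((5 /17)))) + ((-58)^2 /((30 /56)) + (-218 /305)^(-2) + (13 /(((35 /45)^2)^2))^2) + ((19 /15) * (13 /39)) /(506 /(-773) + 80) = 7543.38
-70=-70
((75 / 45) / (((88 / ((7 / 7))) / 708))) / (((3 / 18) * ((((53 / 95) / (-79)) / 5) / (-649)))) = 1959367875 / 53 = 36969205.19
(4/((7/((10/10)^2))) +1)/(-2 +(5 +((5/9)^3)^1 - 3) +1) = 8019/5978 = 1.34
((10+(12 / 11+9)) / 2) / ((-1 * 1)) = -221 / 22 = -10.05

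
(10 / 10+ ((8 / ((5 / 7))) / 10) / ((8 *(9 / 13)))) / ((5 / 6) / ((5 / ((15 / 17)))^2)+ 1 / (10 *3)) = 156349 / 7710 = 20.28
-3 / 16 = -0.19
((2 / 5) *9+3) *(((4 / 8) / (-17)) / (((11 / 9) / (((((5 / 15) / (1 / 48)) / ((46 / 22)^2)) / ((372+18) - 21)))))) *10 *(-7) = 40656 / 368713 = 0.11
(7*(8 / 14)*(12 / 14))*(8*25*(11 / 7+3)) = 153600 / 49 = 3134.69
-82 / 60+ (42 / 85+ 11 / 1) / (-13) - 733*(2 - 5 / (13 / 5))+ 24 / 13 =-376513 / 6630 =-56.79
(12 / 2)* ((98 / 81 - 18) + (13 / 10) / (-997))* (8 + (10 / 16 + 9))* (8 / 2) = -637331891 / 89730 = -7102.77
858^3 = 631628712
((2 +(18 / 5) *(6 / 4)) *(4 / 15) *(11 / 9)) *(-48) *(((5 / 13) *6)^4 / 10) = -328.32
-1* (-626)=626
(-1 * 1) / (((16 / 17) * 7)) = -17 / 112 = -0.15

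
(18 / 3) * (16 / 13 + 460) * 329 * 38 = 449771952 / 13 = 34597842.46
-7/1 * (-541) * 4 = 15148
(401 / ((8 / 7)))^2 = 7879249 / 64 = 123113.27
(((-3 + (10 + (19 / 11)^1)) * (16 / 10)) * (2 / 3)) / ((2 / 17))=4352 / 55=79.13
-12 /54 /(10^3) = -1 /4500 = -0.00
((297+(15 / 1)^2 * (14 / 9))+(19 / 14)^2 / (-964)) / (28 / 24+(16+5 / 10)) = 366739221 / 10014032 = 36.62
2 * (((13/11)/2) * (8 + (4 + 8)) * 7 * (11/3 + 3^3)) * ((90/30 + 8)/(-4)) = -41860/3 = -13953.33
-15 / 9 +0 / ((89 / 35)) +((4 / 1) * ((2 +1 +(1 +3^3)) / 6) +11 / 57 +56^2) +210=191816 / 57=3365.19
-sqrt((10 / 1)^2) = -10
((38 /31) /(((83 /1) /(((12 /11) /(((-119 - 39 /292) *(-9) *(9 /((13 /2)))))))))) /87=288496 /2312770106889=0.00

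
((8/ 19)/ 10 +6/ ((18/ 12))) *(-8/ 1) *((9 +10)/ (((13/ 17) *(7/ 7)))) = -52224/ 65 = -803.45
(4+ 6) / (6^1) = 5 / 3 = 1.67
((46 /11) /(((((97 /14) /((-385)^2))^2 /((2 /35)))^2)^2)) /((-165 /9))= -836310355797839469507985372476651600000000000 /7837433594376961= -106707169601776025988709700000.00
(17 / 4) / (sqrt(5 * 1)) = 17 * sqrt(5) / 20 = 1.90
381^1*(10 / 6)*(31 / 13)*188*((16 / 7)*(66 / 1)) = 3908023680 / 91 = 42945315.16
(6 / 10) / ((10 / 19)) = 57 / 50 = 1.14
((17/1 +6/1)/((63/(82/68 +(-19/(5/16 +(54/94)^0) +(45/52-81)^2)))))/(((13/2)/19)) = 2703324901601/395301816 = 6838.64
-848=-848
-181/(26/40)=-3620/13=-278.46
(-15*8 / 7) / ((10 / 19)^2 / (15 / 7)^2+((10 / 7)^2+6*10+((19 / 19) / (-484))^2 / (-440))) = -281301726182400 / 1019034251849759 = -0.28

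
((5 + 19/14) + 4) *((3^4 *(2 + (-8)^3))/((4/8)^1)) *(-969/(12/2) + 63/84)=1925768925/14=137554923.21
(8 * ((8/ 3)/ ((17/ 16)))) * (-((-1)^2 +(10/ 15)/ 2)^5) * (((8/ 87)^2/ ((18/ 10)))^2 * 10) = -1073741824000/ 57509352653913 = -0.02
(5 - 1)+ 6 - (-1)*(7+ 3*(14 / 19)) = 365 / 19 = 19.21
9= 9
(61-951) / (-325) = 178 / 65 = 2.74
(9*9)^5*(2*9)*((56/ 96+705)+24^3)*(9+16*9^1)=279043677054486945/ 2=139521838527243472.50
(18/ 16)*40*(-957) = -43065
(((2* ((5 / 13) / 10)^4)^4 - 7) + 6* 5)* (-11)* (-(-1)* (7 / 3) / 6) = -1608980909893511165830511 / 16353278587285827772416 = -98.39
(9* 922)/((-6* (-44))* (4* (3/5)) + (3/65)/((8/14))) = 719160/54919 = 13.09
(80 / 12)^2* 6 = 266.67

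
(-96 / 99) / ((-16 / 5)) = 10 / 33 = 0.30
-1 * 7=-7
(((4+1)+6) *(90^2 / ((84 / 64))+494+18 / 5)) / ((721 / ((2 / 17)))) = 5135152 / 428995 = 11.97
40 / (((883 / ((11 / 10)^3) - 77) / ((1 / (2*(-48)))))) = -6655 / 9366156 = -0.00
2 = 2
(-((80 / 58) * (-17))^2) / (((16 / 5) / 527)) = -76151500 / 841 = -90548.75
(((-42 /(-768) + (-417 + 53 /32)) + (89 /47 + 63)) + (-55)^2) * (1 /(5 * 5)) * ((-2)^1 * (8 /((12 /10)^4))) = -402260525 /487296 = -825.50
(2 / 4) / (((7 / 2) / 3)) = 3 / 7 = 0.43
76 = 76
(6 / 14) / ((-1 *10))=-0.04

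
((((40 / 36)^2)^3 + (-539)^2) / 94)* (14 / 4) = 1080770395327 / 99910908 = 10817.34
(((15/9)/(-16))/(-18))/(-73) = -5/63072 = -0.00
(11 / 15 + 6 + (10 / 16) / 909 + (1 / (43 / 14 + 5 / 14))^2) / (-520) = -220393 / 16806400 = -0.01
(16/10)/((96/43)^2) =1849/5760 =0.32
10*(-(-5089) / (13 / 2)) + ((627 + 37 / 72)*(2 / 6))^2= 31285843573 / 606528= 51581.86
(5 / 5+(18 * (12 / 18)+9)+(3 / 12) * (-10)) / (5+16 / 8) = 39 / 14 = 2.79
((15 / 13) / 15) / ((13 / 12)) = 12 / 169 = 0.07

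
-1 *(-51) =51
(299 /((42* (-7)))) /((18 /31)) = -9269 /5292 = -1.75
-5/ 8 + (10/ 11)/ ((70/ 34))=-113/ 616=-0.18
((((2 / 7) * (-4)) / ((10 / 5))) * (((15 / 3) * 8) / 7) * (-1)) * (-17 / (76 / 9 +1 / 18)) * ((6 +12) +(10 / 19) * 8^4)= -13216640 / 931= -14196.18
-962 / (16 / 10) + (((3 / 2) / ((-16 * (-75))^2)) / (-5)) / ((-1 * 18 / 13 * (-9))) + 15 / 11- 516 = -9544845600143 / 8553600000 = -1115.89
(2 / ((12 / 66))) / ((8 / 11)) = 121 / 8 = 15.12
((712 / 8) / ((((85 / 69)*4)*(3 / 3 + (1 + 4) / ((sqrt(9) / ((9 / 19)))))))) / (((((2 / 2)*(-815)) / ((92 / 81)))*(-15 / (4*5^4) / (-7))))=-62617730 / 3815667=-16.41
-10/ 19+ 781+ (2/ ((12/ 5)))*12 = 790.47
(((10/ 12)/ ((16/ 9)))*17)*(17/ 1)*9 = 39015/ 32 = 1219.22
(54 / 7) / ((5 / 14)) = 108 / 5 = 21.60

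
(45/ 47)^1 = 0.96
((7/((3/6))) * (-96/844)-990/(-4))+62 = 307.91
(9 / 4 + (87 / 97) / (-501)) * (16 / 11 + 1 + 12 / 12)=2767825 / 356378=7.77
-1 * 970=-970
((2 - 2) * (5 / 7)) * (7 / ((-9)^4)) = 0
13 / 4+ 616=2477 / 4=619.25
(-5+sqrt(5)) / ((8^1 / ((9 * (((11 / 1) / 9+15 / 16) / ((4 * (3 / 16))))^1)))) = -1555 / 96+311 * sqrt(5) / 96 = -8.95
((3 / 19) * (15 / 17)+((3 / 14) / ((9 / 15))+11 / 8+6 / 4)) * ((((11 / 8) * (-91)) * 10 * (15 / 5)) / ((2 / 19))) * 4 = -130808535 / 272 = -480913.73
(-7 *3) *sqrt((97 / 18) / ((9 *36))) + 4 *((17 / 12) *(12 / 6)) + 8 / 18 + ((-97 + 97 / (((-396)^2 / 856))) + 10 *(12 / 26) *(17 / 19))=-390062269 / 4841694-7 *sqrt(194) / 36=-83.27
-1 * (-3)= 3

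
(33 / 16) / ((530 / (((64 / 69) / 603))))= 22 / 3675285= 0.00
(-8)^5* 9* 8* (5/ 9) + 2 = -1310718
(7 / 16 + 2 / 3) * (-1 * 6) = -53 / 8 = -6.62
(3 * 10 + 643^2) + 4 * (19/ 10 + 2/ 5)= 2067441/ 5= 413488.20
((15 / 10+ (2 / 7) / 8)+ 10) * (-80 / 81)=-6460 / 567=-11.39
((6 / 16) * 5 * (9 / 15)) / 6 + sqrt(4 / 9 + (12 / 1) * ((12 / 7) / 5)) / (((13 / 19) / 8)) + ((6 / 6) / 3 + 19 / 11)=27.21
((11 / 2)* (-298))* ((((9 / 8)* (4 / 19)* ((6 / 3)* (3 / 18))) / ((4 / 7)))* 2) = -34419 / 76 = -452.88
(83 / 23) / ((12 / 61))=5063 / 276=18.34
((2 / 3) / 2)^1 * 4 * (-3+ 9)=8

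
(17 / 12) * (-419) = -7123 / 12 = -593.58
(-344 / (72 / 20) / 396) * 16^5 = -225443840 / 891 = -253023.39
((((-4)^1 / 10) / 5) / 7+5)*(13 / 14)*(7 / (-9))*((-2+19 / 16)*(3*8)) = 49179 / 700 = 70.26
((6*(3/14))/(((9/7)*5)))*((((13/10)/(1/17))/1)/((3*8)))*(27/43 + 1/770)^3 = 1998240308247677/43557083077200000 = 0.05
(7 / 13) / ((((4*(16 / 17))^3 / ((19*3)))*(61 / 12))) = 5880861 / 51970048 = 0.11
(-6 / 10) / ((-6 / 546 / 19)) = 1037.40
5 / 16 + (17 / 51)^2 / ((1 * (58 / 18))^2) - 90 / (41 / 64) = -77328251 / 551696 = -140.16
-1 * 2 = -2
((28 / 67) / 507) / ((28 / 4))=4 / 33969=0.00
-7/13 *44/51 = -308/663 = -0.46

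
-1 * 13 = -13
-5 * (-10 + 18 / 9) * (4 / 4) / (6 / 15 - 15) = -200 / 73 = -2.74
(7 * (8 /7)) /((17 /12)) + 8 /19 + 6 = 3898 /323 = 12.07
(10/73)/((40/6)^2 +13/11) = 990/329741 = 0.00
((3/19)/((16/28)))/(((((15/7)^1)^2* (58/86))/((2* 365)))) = 1076677/16530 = 65.13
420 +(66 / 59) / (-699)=5773718 / 13747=420.00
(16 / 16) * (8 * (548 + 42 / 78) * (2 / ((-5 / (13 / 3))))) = -38032 / 5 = -7606.40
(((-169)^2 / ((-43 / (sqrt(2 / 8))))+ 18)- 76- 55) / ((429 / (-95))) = 98.57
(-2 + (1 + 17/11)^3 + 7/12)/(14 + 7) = 240797/335412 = 0.72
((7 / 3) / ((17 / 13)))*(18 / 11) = 546 / 187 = 2.92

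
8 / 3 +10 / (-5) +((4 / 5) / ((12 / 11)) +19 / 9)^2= 17734 / 2025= 8.76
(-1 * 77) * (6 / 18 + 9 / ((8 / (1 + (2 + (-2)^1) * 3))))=-2695 / 24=-112.29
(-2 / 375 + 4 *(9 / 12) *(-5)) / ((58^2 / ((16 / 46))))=-0.00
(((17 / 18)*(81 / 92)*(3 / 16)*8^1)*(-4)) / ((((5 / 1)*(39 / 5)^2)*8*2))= -0.00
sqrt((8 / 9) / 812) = sqrt(406) / 609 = 0.03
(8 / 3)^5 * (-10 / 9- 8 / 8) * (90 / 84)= -1556480 / 5103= -305.01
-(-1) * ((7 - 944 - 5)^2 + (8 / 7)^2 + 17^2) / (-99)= -43495061 / 4851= -8966.21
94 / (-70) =-47 / 35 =-1.34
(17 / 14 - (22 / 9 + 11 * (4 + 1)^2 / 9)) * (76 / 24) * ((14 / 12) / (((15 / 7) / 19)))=-224903 / 216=-1041.22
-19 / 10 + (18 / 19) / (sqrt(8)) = -19 / 10 + 9 * sqrt(2) / 38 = -1.57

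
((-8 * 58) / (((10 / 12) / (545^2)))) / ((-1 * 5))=33076704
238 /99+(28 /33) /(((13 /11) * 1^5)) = 4018 /1287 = 3.12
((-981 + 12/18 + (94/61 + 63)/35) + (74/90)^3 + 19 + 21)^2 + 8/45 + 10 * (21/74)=49280838391751267678182/56018639457703125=879722.16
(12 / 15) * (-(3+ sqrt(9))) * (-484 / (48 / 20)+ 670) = -2248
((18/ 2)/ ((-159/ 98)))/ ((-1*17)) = 294/ 901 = 0.33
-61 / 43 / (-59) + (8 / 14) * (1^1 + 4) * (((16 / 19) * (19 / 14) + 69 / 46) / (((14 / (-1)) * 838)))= 17064129 / 729220058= 0.02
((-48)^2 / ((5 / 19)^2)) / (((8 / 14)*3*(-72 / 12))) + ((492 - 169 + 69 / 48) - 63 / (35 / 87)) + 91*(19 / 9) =-10348601 / 3600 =-2874.61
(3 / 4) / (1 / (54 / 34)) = 81 / 68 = 1.19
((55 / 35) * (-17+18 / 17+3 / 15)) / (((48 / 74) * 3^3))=-90761 / 64260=-1.41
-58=-58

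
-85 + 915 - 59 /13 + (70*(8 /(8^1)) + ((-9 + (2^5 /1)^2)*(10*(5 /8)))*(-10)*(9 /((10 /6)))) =-8883343 /26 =-341667.04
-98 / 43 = -2.28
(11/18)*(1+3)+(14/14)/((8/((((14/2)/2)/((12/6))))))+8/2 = 1919/288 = 6.66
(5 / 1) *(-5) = -25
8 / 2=4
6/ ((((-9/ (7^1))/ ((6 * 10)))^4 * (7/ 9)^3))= 60480000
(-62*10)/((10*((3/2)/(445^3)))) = -10927019500/3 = -3642339833.33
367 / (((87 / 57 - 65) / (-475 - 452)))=718219 / 134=5359.84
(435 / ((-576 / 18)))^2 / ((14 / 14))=189225 / 1024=184.79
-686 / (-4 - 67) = 686 / 71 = 9.66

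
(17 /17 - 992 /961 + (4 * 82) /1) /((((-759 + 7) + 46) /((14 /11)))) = -71169 /120373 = -0.59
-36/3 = -12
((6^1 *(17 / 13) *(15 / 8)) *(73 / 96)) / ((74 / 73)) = 1358895 / 123136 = 11.04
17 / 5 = 3.40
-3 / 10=-0.30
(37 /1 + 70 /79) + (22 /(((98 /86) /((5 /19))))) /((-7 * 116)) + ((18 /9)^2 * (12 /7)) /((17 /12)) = 21686254463 /507635198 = 42.72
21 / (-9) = -7 / 3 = -2.33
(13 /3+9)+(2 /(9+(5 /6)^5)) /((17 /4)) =49900744 /3728559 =13.38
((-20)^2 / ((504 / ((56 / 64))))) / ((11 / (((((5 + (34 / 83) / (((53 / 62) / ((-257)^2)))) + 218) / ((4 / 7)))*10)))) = 13631748375 / 387112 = 35213.96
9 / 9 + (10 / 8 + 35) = 37.25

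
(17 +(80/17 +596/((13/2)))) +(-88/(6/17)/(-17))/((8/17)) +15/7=1361741/9282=146.71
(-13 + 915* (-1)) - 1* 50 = -978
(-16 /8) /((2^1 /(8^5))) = -32768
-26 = -26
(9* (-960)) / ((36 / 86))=-20640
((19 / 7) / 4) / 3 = 19 / 84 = 0.23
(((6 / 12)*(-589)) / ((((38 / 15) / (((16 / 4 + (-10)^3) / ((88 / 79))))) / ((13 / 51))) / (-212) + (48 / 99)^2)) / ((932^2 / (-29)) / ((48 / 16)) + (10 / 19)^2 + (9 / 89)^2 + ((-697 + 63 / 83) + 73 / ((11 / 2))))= 106158099748610261002365 / 904093960862104474254118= 0.12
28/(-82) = -14/41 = -0.34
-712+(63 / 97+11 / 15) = -1033948 / 1455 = -710.62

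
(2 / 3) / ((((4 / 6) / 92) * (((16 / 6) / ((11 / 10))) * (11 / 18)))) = 621 / 10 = 62.10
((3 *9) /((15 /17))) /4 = 153 /20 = 7.65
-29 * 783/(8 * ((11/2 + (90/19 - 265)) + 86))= 431433/25652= 16.82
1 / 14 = 0.07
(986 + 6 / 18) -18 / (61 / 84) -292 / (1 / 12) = -465269 / 183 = -2542.45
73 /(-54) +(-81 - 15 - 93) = -190.35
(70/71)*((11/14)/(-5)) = -11/71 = -0.15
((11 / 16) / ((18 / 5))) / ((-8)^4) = 55 / 1179648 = 0.00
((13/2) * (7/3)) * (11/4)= 1001/24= 41.71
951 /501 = 317 /167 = 1.90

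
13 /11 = 1.18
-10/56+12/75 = -13/700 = -0.02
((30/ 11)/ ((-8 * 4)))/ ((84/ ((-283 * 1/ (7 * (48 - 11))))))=1415/ 1276352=0.00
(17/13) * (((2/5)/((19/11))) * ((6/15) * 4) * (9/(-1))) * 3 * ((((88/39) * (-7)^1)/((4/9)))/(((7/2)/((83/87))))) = 295023168/2327975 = 126.73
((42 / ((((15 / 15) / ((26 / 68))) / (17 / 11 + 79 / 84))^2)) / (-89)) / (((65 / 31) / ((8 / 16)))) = -0.10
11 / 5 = 2.20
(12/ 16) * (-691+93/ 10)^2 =139414467/ 400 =348536.17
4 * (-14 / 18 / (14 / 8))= -16 / 9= -1.78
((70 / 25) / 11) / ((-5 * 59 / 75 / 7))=-294 / 649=-0.45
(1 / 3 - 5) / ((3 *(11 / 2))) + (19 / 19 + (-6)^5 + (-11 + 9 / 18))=-1541585 / 198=-7785.78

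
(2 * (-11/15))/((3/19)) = -418/45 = -9.29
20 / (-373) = -0.05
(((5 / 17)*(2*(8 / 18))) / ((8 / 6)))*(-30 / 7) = -100 / 119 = -0.84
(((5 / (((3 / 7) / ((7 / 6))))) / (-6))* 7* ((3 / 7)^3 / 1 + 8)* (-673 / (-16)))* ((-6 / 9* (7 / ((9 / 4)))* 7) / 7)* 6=65270905 / 972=67151.14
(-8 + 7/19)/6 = -145/114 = -1.27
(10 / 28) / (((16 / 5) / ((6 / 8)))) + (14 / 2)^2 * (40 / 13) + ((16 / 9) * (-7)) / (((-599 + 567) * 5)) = 79111843 / 524160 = 150.93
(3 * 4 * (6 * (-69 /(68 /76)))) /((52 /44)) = -4698.24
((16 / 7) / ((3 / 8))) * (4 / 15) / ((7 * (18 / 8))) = 2048 / 19845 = 0.10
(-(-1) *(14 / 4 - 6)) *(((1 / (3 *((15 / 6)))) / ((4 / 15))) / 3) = -5 / 12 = -0.42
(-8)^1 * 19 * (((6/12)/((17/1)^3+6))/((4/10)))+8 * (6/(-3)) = -78894/4919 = -16.04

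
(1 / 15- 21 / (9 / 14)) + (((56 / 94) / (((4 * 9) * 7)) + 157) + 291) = 415.40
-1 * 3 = -3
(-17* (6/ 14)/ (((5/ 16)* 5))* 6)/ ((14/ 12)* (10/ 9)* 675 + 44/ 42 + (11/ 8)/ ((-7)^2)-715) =-822528/ 4735625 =-0.17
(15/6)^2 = 25/4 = 6.25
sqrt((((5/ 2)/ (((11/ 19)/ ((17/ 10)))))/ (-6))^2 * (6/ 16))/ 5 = 323 * sqrt(6)/ 5280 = 0.15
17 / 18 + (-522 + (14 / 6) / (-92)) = -431455 / 828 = -521.08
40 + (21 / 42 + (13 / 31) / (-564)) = 40.50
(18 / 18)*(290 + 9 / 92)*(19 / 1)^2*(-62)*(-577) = 172336397623 / 46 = 3746443426.59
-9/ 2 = -4.50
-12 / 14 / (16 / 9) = -27 / 56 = -0.48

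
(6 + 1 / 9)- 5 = 10 / 9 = 1.11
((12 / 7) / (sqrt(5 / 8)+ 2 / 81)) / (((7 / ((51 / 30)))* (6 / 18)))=-396576 / 8029385+ 4015332* sqrt(10) / 8029385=1.53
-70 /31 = -2.26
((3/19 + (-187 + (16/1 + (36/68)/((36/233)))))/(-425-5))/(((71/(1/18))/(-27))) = -648903/78889520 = -0.01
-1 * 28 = -28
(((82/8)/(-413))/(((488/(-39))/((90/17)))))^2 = 0.00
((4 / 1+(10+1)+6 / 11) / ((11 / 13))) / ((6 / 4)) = 1482 / 121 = 12.25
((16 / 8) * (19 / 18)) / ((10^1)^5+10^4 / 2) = 0.00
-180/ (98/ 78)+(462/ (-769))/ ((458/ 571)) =-144.01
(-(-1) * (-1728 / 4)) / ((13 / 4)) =-1728 / 13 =-132.92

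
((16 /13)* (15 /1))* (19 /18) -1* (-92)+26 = 5362 /39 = 137.49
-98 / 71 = -1.38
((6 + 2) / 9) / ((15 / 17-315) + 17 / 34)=-272 / 95967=-0.00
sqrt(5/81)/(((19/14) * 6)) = 7 * sqrt(5)/513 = 0.03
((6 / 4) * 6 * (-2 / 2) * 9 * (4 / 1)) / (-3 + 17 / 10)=3240 / 13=249.23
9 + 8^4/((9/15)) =20507/3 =6835.67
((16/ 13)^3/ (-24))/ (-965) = 512/ 6360315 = 0.00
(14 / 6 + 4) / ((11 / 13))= 247 / 33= 7.48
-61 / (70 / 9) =-549 / 70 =-7.84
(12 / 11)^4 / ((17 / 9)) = 186624 / 248897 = 0.75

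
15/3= 5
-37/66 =-0.56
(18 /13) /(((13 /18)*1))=1.92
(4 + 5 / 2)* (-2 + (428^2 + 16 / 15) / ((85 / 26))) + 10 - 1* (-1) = 464371594 / 1275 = 364213.01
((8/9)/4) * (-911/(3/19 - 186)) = 1.09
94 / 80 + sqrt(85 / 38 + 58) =47 / 40 + sqrt(86982) / 38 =8.94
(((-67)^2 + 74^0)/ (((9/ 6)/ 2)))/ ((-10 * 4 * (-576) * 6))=449/ 10368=0.04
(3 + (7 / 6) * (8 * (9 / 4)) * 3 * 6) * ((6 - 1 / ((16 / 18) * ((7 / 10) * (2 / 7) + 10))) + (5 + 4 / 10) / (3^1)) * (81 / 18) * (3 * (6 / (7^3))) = 23053167 / 33320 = 691.87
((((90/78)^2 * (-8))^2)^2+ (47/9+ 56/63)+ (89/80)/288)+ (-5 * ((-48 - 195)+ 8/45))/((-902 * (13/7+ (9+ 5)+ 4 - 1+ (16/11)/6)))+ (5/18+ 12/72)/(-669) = 7320856571206620531584723/568610375610904174080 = 12875.00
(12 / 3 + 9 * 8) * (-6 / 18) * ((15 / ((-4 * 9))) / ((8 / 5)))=475 / 72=6.60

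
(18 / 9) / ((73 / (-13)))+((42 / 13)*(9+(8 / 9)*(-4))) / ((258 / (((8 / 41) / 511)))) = -5362654 / 15057783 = -0.36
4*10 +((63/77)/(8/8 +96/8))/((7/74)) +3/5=41.27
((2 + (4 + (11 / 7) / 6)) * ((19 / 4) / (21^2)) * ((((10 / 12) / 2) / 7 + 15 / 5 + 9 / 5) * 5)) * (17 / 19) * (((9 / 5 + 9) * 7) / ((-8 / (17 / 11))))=-155130287 / 7244160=-21.41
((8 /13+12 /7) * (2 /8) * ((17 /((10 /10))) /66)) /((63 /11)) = 901 /34398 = 0.03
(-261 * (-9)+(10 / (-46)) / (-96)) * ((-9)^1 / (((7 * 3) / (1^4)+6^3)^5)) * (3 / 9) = -5186597 / 550325382848352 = -0.00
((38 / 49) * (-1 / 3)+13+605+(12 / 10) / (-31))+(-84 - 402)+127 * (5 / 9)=13825369 / 68355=202.26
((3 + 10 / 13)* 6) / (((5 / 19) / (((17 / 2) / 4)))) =47481 / 260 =182.62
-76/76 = -1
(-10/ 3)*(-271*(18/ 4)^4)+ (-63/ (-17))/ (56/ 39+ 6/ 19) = 32695213437/ 88264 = 370425.24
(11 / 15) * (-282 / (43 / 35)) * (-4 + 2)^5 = 231616 / 43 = 5386.42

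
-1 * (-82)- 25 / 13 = 1041 / 13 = 80.08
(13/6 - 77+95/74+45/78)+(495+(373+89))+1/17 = 43375037/49062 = 884.09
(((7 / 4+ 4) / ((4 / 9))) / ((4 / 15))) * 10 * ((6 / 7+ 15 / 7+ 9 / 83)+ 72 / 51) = 49509225 / 22576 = 2193.00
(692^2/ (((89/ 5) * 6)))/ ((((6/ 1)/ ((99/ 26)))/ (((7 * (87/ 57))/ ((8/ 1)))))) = 334157285/ 87932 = 3800.18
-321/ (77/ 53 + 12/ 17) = -289221/ 1945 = -148.70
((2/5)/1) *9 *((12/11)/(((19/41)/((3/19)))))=26568/19855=1.34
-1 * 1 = -1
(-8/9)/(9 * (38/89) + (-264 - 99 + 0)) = 712/287685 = 0.00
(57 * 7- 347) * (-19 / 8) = -123.50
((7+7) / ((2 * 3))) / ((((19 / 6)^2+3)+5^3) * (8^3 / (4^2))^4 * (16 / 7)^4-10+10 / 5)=50421 / 85366769802424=0.00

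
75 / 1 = 75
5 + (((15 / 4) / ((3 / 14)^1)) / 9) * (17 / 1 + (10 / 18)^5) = 20278970 / 531441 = 38.16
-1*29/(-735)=29/735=0.04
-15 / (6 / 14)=-35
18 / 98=9 / 49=0.18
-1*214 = -214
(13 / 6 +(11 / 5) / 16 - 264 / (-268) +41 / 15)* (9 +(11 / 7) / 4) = 8489903 / 150080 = 56.57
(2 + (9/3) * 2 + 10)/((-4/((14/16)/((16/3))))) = -189/256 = -0.74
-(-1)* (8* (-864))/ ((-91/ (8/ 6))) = 9216/ 91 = 101.27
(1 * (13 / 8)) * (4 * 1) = 13 / 2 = 6.50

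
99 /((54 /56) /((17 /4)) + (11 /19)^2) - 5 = 4132211 /24146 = 171.13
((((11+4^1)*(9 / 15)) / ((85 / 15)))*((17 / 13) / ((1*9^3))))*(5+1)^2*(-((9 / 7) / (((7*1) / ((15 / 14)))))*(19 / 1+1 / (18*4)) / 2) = -6845 / 35672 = -0.19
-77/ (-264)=7/ 24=0.29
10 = 10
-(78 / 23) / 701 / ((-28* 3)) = 13 / 225722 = 0.00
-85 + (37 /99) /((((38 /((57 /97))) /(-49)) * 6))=-3266833 /38412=-85.05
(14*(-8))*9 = -1008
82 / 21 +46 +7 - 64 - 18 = -527 / 21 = -25.10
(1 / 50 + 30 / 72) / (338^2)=131 / 34273200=0.00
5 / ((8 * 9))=5 / 72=0.07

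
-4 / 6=-2 / 3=-0.67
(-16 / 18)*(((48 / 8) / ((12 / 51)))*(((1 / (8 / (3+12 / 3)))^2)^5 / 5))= -4802079233 / 4026531840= -1.19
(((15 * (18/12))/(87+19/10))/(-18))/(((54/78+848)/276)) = -44850/9808337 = -0.00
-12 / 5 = -2.40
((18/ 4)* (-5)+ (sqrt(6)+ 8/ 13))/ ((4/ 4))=-569/ 26+ sqrt(6)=-19.44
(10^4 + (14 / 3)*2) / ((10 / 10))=30028 / 3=10009.33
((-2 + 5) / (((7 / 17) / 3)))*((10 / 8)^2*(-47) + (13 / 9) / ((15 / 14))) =-2647121 / 1680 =-1575.67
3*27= 81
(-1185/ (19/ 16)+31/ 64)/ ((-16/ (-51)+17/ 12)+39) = -61855401/ 2525936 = -24.49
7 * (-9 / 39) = -21 / 13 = -1.62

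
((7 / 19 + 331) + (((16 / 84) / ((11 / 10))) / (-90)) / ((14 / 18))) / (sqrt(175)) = 10180556*sqrt(7) / 1075305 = 25.05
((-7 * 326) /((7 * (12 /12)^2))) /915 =-326 /915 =-0.36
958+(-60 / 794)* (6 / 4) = 380281 / 397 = 957.89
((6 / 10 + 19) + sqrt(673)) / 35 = 14 / 25 + sqrt(673) / 35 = 1.30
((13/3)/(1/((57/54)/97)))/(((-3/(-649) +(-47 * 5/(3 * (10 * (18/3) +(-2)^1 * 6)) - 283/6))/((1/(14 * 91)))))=-49324/65022337569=-0.00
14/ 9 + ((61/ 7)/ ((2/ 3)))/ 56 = 12623/ 7056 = 1.79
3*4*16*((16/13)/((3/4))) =4096/13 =315.08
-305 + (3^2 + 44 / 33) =-884 / 3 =-294.67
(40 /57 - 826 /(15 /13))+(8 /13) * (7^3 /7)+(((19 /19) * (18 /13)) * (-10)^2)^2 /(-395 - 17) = -3629186474 /4960995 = -731.54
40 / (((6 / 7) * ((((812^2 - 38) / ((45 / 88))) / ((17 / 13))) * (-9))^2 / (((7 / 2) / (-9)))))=-1770125 / 7679976188303143296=-0.00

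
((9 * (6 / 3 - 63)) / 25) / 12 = -183 / 100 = -1.83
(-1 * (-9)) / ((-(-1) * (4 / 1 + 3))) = 9 / 7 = 1.29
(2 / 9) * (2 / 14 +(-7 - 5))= -166 / 63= -2.63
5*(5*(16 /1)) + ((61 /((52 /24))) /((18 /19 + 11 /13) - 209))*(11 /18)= 61403251 /153540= 399.92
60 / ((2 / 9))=270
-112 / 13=-8.62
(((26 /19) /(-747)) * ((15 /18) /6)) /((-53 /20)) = 650 /6770061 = 0.00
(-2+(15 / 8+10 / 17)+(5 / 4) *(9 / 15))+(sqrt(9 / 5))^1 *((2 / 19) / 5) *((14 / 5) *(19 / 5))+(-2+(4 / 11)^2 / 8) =-12675 / 16456+84 *sqrt(5) / 625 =-0.47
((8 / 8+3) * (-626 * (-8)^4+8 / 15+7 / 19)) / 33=-265733492 / 855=-310799.41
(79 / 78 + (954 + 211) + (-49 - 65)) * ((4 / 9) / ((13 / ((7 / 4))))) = 574399 / 9126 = 62.94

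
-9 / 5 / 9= -1 / 5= -0.20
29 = 29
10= 10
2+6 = 8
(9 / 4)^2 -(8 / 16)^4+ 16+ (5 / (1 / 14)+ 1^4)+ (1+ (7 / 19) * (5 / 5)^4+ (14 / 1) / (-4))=3415 / 38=89.87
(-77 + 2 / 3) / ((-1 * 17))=229 / 51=4.49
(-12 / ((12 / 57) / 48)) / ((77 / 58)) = -158688 / 77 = -2060.88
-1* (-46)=46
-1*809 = -809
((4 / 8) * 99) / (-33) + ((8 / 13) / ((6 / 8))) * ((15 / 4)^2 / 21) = -173 / 182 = -0.95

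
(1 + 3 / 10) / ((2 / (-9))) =-117 / 20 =-5.85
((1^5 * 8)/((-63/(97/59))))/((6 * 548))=-97/1527687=-0.00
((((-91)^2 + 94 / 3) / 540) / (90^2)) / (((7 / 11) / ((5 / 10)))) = 0.00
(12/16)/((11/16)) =12/11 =1.09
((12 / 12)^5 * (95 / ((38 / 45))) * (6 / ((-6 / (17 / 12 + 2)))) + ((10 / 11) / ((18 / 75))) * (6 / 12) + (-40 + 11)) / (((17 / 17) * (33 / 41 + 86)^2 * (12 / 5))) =-913043555 / 40127411808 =-0.02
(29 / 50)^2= 841 / 2500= 0.34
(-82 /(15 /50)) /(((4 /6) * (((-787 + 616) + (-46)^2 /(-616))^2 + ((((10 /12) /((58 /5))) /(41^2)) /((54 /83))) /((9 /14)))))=-172778039737380 /12822487064438437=-0.01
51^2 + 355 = 2956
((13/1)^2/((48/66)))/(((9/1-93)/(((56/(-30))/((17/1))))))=0.30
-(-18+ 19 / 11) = 179 / 11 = 16.27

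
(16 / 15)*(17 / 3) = 6.04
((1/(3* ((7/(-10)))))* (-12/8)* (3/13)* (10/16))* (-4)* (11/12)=-275/728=-0.38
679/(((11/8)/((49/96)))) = 33271/132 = 252.05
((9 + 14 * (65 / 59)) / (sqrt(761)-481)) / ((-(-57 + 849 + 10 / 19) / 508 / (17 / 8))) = 59111261 * sqrt(761) / 409740226400 + 28432516541 / 409740226400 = 0.07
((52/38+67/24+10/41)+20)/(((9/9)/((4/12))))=456257/56088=8.13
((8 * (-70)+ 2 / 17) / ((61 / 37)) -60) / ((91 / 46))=-2723108 / 13481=-202.00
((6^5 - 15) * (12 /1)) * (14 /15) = 434616 /5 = 86923.20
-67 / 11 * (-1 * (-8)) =-536 / 11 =-48.73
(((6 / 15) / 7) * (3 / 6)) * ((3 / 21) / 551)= 1 / 134995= 0.00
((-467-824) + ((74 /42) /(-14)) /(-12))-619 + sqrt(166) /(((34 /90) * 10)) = -1906.58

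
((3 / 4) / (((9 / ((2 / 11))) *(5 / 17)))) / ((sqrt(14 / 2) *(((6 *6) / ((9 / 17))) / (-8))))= -sqrt(7) / 1155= -0.00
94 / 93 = 1.01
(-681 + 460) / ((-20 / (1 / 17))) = 13 / 20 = 0.65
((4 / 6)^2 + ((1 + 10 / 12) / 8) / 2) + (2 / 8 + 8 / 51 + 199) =979033 / 4896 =199.97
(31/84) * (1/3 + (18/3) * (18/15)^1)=3503/1260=2.78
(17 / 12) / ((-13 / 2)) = -17 / 78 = -0.22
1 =1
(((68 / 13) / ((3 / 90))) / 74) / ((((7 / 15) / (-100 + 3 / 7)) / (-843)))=8989836300 / 23569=381426.29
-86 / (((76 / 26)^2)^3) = -207552787 / 1505468192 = -0.14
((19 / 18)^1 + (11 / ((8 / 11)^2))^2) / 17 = 15982961 / 626688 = 25.50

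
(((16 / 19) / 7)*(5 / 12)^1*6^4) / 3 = 2880 / 133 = 21.65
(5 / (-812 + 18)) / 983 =-5 / 780502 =-0.00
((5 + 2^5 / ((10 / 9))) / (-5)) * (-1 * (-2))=-338 / 25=-13.52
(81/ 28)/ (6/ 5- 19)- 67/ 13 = -172229/ 32396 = -5.32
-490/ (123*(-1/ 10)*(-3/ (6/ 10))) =-980/ 123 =-7.97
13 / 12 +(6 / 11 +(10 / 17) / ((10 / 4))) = 4183 / 2244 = 1.86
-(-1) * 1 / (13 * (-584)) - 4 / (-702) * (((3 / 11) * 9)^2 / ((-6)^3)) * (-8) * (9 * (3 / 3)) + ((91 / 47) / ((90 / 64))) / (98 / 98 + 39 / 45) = 0.75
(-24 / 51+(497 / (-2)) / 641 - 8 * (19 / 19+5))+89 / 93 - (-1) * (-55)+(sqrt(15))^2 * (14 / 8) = -310720045 / 4053684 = -76.65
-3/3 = -1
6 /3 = 2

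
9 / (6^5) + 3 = 2593 / 864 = 3.00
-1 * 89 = -89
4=4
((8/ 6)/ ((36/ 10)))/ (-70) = -1/ 189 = -0.01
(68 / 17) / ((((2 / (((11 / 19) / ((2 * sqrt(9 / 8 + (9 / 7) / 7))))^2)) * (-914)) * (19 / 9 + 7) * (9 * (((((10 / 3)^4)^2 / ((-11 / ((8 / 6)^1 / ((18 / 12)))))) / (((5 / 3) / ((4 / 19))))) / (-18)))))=-427901859 / 2164498240000000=-0.00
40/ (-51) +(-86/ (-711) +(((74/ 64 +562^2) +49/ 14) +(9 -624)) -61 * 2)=315110.99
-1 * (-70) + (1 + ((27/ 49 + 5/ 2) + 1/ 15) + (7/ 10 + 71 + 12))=115996/ 735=157.82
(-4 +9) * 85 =425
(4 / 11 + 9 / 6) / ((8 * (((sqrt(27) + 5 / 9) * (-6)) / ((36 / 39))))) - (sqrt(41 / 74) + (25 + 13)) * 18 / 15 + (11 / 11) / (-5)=-46.70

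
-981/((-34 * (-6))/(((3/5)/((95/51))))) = -2943/1900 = -1.55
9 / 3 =3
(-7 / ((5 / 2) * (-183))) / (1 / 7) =98 / 915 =0.11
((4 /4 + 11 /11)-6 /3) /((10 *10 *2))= 0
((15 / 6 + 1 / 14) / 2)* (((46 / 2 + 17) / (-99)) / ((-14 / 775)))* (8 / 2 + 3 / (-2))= 38750 / 539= 71.89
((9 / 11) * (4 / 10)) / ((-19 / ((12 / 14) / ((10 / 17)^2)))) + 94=93.96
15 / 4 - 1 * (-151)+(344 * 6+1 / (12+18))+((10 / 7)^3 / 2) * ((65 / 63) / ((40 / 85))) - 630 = 688021631 / 432180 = 1591.98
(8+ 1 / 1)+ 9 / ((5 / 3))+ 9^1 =117 / 5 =23.40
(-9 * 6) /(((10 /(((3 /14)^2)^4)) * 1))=-177147 /7378945280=-0.00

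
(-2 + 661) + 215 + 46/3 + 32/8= 2680/3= 893.33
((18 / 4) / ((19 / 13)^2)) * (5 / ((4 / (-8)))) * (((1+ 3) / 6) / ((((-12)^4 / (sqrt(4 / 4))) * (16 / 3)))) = -845 / 6653952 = -0.00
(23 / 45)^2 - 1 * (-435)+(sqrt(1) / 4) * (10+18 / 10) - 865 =-3456989 / 8100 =-426.79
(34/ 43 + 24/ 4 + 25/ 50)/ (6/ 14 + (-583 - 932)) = -77/ 15996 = -0.00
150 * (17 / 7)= 2550 / 7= 364.29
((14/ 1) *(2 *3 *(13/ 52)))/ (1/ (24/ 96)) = 21/ 4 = 5.25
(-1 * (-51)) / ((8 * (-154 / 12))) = -153 / 308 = -0.50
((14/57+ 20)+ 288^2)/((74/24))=18915848/703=26907.32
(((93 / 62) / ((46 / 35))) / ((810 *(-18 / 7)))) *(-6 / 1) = 49 / 14904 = 0.00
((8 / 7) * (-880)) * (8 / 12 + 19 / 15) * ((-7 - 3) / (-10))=-40832 / 21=-1944.38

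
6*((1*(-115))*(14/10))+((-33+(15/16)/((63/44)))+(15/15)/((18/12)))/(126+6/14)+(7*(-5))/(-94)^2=-3777987559/3909930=-966.25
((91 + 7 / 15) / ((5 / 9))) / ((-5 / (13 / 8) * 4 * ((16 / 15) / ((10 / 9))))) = -4459 / 320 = -13.93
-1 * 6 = -6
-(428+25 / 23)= -9869 / 23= -429.09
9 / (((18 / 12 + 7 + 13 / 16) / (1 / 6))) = 24 / 149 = 0.16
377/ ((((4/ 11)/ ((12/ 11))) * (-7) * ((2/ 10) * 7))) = -115.41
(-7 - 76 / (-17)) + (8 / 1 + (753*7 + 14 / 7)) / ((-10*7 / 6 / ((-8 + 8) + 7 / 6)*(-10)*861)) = -3612523 / 1463700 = -2.47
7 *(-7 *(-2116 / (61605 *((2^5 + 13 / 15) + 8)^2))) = 0.00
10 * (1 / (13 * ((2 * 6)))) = 0.06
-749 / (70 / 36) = -1926 / 5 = -385.20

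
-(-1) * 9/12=3/4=0.75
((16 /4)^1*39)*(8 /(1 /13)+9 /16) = 65247 /4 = 16311.75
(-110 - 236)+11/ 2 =-681/ 2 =-340.50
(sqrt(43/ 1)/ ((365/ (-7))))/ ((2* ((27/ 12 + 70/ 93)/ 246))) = -320292* sqrt(43)/ 407705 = -5.15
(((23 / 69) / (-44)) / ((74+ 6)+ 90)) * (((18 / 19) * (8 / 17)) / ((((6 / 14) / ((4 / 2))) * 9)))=-28 / 2718045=-0.00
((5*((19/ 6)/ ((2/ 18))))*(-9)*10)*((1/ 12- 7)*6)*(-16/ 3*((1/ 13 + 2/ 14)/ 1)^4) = -454176000000/ 68574961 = -6623.06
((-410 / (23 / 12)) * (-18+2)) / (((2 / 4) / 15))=2361600 / 23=102678.26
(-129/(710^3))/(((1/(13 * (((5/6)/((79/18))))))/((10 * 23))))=-115713/565499380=-0.00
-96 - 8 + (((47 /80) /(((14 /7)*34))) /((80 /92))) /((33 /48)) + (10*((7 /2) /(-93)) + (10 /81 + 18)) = -16197544409 /187822800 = -86.24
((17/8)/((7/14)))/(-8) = -17/32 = -0.53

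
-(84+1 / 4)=-84.25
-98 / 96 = -49 / 48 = -1.02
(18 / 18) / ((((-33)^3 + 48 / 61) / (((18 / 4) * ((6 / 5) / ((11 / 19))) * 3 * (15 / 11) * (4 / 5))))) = -0.00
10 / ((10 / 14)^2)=98 / 5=19.60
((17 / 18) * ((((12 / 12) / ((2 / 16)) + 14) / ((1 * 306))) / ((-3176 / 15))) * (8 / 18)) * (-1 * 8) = 110 / 96471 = 0.00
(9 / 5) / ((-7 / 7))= -9 / 5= -1.80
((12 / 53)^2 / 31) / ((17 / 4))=576 / 1480343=0.00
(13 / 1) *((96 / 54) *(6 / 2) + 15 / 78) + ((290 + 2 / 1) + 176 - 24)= 3095 / 6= 515.83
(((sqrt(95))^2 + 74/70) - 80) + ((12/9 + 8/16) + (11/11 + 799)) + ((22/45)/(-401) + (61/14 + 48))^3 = 2327127921013379290633/16123330866447000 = 144332.95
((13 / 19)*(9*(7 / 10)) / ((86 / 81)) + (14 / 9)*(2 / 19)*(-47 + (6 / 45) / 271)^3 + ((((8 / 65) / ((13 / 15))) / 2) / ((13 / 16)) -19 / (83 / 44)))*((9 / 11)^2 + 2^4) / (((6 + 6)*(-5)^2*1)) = -12357011490278210517822643919 / 13077387162275484841650000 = -944.91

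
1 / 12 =0.08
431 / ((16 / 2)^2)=431 / 64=6.73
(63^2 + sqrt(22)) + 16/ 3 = sqrt(22) + 11923/ 3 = 3979.02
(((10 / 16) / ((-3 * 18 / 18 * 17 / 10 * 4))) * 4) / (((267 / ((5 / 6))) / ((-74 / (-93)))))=-4625 / 15196572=-0.00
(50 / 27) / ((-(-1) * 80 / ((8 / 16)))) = 0.01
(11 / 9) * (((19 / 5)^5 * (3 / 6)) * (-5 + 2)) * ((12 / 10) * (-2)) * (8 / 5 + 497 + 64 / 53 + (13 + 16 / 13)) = 96466251801436 / 53828125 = 1792116.14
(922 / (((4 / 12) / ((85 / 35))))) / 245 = 47022 / 1715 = 27.42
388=388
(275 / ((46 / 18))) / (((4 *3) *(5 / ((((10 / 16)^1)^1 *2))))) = 825 / 368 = 2.24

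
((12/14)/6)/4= 1/28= 0.04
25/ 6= 4.17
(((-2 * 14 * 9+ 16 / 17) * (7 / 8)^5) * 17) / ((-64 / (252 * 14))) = 7908483429 / 65536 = 120673.88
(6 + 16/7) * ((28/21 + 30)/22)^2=128122/7623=16.81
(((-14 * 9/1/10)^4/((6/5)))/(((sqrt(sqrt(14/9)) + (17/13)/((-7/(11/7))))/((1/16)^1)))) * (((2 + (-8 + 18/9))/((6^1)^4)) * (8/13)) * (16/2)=-821051315476119 * 14^(3/4) * sqrt(3)/573518315101250-723092288825907 * sqrt(14)/573518315101250-212273560455957 * 14^(1/4) * sqrt(3)/573518315101250-186947358580521/573518315101250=-24.23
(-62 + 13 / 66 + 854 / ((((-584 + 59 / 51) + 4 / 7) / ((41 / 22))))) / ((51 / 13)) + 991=681886266487 / 699693786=974.55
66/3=22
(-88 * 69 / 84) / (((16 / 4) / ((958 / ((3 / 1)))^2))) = -116097146 / 63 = -1842811.84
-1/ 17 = -0.06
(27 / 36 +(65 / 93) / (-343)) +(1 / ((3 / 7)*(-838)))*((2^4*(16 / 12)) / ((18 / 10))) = 1032042941 / 1443493548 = 0.71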